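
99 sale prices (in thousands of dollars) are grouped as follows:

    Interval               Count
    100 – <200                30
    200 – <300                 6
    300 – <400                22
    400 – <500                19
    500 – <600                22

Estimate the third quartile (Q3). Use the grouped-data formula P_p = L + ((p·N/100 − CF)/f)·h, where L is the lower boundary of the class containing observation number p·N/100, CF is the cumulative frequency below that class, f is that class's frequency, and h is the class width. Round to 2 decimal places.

N = 99; target position k = 75/100 · 99 = 74.25.
Cumulative frequencies: 30, 36, 58, 77, 99.
Observation 74.25 falls in the class 400 – <500.
L = 400, CF = 58, f = 19, h = 100.
P75 = 400 + ((74.25 − 58)/19)·100 = 400 + 85.5263 = 485.526.

485.53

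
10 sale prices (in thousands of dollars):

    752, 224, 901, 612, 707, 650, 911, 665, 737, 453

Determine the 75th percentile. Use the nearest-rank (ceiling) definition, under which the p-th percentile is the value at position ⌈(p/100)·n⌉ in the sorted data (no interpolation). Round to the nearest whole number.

752

Sorted: 224, 453, 612, 650, 665, 707, 737, 752, 901, 911.
n = 10.
Position = ⌈75/100 · 10⌉ = ⌈7.5⌉ = 8.
The value at rank 8 is 752.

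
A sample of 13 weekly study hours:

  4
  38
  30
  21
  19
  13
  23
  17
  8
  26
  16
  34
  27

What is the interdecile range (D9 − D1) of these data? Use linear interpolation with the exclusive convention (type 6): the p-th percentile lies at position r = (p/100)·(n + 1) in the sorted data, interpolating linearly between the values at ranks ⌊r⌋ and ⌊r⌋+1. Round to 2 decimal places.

30.80

Sorted: 4, 8, 13, 16, 17, 19, 21, 23, 26, 27, 30, 34, 38.
n = 13.
P10: r = 1.4; ranks 1–2 are 4, 8; interpolating gives 5.6.
P90: r = 12.6; ranks 12–13 are 34, 38; interpolating gives 36.4.
Difference: 36.4 − 5.6 = 30.8.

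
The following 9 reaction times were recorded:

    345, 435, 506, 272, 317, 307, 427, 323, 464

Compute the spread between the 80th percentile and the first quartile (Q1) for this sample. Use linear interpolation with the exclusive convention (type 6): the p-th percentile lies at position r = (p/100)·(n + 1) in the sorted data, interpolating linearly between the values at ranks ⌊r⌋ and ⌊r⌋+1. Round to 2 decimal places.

Sorted: 272, 307, 317, 323, 345, 427, 435, 464, 506.
n = 9.
P25: r = 2.5; ranks 2–3 are 307, 317; interpolating gives 312.
P80: r = 8 (integer) → 464.
Difference: 464 − 312 = 152.

152.00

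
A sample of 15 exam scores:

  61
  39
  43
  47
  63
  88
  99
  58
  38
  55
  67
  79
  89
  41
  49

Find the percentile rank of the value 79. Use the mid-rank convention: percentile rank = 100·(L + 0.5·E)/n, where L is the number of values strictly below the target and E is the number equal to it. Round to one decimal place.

Sorted: 38, 39, 41, 43, 47, 49, 55, 58, 61, 63, 67, 79, 88, 89, 99.
Count below 79: L = 11; count equal: E = 1; n = 15.
Percentile rank = 100·(11 + 0.5·1)/15 = 100·11.5/15 = 76.67.

76.7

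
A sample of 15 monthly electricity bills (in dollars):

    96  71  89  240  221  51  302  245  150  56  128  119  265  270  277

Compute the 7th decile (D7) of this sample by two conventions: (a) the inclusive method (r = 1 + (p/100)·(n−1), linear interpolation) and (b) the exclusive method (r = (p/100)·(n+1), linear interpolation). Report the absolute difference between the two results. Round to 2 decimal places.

Sorted: 51, 56, 71, 89, 96, 119, 128, 150, 221, 240, 245, 265, 270, 277, 302.
n = 15.
(a) r = 10.8; between ranks 10 (240) and 11 (245): 244.
(b) r = 11.2; between ranks 11 (245) and 12 (265): 249.
|244 − 249| = 5.

5.00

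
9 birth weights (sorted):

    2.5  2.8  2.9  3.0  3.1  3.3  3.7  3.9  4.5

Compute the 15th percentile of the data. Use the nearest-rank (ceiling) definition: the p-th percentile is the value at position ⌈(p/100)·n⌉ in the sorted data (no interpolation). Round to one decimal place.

2.8

n = 9.
Position = ⌈15/100 · 9⌉ = ⌈1.35⌉ = 2.
The value at rank 2 is 2.8.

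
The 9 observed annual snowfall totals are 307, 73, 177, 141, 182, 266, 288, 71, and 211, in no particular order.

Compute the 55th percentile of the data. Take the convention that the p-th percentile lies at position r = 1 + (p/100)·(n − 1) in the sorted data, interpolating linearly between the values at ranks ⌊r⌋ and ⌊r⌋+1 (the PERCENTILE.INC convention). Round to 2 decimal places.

Sorted: 71, 73, 141, 177, 182, 211, 266, 288, 307.
n = 9.
r = 1 + (55/100)·(9 − 1) = 1 + 4.4 = 5.4.
Rank 5 is 182 and rank 6 is 211.
Interpolate: 182 + 0.4·(211 − 182) = 182 + 0.4·29 = 193.6.

193.60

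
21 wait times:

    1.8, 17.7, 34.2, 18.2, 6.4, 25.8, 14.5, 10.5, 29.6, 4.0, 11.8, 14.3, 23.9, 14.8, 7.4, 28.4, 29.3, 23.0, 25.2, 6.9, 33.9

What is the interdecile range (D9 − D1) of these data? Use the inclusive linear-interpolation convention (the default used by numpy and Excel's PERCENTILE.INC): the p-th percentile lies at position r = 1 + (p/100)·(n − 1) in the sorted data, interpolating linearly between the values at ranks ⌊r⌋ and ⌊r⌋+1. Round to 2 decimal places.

23.20

Sorted: 1.8, 4.0, 6.4, 6.9, 7.4, 10.5, 11.8, 14.3, 14.5, 14.8, 17.7, 18.2, 23.0, 23.9, 25.2, 25.8, 28.4, 29.3, 29.6, 33.9, 34.2.
n = 21.
P10: r = 3 (integer) → 6.4.
P90: r = 19 (integer) → 29.6.
Difference: 29.6 − 6.4 = 23.2.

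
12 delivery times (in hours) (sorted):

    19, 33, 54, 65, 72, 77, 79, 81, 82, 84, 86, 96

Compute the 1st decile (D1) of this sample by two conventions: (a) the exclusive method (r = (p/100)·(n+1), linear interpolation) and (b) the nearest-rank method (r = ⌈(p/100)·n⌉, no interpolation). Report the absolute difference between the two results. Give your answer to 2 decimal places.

9.80

n = 12.
(a) r = 1.3; between ranks 1 (19) and 2 (33): 23.2.
(b) the nearest-rank method: rank 2 → 33.
|23.2 − 33| = 9.8.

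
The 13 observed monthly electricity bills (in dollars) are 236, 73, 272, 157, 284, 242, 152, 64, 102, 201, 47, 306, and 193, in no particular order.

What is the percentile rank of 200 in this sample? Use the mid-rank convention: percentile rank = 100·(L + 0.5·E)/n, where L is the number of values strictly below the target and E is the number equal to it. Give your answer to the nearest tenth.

Sorted: 47, 64, 73, 102, 152, 157, 193, 201, 236, 242, 272, 284, 306.
Count below 200: L = 7; count equal: E = 0; n = 13.
Percentile rank = 100·(7 + 0.5·0)/13 = 100·7/13 = 53.85.

53.8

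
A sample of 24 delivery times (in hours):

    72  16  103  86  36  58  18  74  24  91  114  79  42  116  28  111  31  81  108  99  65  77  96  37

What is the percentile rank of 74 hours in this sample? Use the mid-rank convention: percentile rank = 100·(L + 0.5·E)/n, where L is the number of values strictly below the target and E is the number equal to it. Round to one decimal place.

47.9

Sorted: 16, 18, 24, 28, 31, 36, 37, 42, 58, 65, 72, 74, 77, 79, 81, 86, 91, 96, 99, 103, 108, 111, 114, 116.
Count below 74: L = 11; count equal: E = 1; n = 24.
Percentile rank = 100·(11 + 0.5·1)/24 = 100·11.5/24 = 47.92.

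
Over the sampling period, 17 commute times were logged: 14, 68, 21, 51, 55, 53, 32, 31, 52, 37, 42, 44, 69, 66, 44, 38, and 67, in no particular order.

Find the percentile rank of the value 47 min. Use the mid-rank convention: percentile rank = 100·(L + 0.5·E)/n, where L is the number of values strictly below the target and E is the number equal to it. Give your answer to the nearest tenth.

Sorted: 14, 21, 31, 32, 37, 38, 42, 44, 44, 51, 52, 53, 55, 66, 67, 68, 69.
Count below 47: L = 9; count equal: E = 0; n = 17.
Percentile rank = 100·(9 + 0.5·0)/17 = 100·9/17 = 52.94.

52.9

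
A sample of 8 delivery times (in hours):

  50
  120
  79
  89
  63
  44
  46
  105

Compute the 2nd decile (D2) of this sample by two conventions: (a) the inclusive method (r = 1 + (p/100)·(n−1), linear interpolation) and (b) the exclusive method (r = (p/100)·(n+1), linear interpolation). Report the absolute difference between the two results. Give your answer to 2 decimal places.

Sorted: 44, 46, 50, 63, 79, 89, 105, 120.
n = 8.
(a) r = 2.4; between ranks 2 (46) and 3 (50): 47.6.
(b) r = 1.8; between ranks 1 (44) and 2 (46): 45.6.
|47.6 − 45.6| = 2.

2.00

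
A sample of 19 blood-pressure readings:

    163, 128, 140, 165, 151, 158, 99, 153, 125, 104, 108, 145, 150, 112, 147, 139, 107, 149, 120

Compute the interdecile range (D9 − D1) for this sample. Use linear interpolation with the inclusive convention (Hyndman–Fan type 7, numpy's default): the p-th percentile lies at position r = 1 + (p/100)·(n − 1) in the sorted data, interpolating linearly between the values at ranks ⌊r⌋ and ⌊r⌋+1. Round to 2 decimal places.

Sorted: 99, 104, 107, 108, 112, 120, 125, 128, 139, 140, 145, 147, 149, 150, 151, 153, 158, 163, 165.
n = 19.
P10: r = 2.8; ranks 2–3 are 104, 107; interpolating gives 106.4.
P90: r = 17.2; ranks 17–18 are 158, 163; interpolating gives 159.
Difference: 159 − 106.4 = 52.6.

52.60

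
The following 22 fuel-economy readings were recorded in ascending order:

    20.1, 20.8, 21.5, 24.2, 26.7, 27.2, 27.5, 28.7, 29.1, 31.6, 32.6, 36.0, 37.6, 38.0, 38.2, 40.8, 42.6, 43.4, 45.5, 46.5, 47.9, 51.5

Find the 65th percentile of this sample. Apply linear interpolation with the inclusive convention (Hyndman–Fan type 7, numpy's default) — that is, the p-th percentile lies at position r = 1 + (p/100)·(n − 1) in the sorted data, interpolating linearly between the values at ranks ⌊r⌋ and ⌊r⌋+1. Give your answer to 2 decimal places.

n = 22.
r = 1 + (65/100)·(22 − 1) = 1 + 13.65 = 14.65.
Rank 14 is 38.0 and rank 15 is 38.2.
Interpolate: 38.0 + 0.65·(38.2 − 38.0) = 38.0 + 0.65·0.2 = 38.13.

38.13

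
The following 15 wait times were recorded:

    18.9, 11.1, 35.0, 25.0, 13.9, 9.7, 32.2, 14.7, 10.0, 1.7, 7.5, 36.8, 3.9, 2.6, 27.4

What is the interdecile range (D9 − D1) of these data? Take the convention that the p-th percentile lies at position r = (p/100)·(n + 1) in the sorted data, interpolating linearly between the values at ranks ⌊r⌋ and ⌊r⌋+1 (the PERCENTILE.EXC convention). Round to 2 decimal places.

33.48

Sorted: 1.7, 2.6, 3.9, 7.5, 9.7, 10.0, 11.1, 13.9, 14.7, 18.9, 25.0, 27.4, 32.2, 35.0, 36.8.
n = 15.
P10: r = 1.6; ranks 1–2 are 1.7, 2.6; interpolating gives 2.24.
P90: r = 14.4; ranks 14–15 are 35.0, 36.8; interpolating gives 35.72.
Difference: 35.72 − 2.24 = 33.48.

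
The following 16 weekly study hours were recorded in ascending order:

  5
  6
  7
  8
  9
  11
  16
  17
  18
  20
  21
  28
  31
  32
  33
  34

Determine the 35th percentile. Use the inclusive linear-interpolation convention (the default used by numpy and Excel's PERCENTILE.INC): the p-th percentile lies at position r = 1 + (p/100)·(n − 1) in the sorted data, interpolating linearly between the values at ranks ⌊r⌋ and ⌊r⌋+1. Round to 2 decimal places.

n = 16.
r = 1 + (35/100)·(16 − 1) = 1 + 5.25 = 6.25.
Rank 6 is 11 and rank 7 is 16.
Interpolate: 11 + 0.25·(16 − 11) = 11 + 0.25·5 = 12.25.

12.25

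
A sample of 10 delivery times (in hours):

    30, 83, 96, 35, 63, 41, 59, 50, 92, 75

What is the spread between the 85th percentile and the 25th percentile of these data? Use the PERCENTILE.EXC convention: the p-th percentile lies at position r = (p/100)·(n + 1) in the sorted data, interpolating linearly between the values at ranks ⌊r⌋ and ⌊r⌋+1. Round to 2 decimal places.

Sorted: 30, 35, 41, 50, 59, 63, 75, 83, 92, 96.
n = 10.
P25: r = 2.75; ranks 2–3 are 35, 41; interpolating gives 39.5.
P85: r = 9.35; ranks 9–10 are 92, 96; interpolating gives 93.4.
Difference: 93.4 − 39.5 = 53.9.

53.90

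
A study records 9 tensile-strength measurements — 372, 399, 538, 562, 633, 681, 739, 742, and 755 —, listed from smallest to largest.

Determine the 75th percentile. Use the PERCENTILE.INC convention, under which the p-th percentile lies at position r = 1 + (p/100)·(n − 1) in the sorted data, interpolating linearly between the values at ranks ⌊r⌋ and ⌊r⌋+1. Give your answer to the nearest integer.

739

n = 9.
r = 1 + (75/100)·(9 − 1) = 1 + 6 = 7.
r is an integer, so P75 is the value at rank 7: 739.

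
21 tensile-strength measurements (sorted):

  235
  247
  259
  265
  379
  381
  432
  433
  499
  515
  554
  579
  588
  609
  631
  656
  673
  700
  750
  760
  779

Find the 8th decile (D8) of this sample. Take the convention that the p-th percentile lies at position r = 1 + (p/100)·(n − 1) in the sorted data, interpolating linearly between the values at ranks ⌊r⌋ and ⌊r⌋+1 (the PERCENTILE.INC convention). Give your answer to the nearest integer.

n = 21.
r = 1 + (80/100)·(21 − 1) = 1 + 16 = 17.
r is an integer, so P80 is the value at rank 17: 673.

673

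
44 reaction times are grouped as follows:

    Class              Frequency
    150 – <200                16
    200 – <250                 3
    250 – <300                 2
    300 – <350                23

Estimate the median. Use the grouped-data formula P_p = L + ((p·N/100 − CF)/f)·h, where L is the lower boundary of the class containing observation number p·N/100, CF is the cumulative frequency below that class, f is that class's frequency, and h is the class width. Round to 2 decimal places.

N = 44; target position k = 50/100 · 44 = 22.
Cumulative frequencies: 16, 19, 21, 44.
Observation 22 falls in the class 300 – <350.
L = 300, CF = 21, f = 23, h = 50.
P50 = 300 + ((22 − 21)/23)·50 = 300 + 2.17391 = 302.174.

302.17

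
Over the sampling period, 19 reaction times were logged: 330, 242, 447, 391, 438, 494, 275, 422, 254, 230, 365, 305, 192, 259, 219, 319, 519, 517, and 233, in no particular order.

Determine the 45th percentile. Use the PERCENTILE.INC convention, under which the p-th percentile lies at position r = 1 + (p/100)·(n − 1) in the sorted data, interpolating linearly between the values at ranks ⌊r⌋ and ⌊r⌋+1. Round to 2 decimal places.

306.40

Sorted: 192, 219, 230, 233, 242, 254, 259, 275, 305, 319, 330, 365, 391, 422, 438, 447, 494, 517, 519.
n = 19.
r = 1 + (45/100)·(19 − 1) = 1 + 8.1 = 9.1.
Rank 9 is 305 and rank 10 is 319.
Interpolate: 305 + 0.1·(319 − 305) = 305 + 0.1·14 = 306.4.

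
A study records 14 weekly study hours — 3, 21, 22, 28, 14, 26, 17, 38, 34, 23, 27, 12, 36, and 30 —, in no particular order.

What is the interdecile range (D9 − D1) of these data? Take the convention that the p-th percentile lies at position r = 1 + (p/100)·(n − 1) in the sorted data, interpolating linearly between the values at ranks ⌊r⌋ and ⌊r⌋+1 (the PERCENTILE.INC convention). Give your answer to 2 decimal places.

22.80

Sorted: 3, 12, 14, 17, 21, 22, 23, 26, 27, 28, 30, 34, 36, 38.
n = 14.
P10: r = 2.3; ranks 2–3 are 12, 14; interpolating gives 12.6.
P90: r = 12.7; ranks 12–13 are 34, 36; interpolating gives 35.4.
Difference: 35.4 − 12.6 = 22.8.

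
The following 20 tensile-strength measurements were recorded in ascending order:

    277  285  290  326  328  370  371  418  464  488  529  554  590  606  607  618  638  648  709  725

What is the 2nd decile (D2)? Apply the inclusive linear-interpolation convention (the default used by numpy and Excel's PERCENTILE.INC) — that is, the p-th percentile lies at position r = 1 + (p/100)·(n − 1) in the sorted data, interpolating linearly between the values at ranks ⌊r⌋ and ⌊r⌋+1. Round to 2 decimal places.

n = 20.
r = 1 + (20/100)·(20 − 1) = 1 + 3.8 = 4.8.
Rank 4 is 326 and rank 5 is 328.
Interpolate: 326 + 0.8·(328 − 326) = 326 + 0.8·2 = 327.6.

327.60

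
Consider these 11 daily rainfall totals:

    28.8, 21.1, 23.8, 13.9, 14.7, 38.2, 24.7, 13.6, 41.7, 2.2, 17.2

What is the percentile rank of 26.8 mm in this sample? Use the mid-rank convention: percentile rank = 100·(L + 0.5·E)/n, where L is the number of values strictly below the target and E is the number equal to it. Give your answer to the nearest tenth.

72.7

Sorted: 2.2, 13.6, 13.9, 14.7, 17.2, 21.1, 23.8, 24.7, 28.8, 38.2, 41.7.
Count below 26.8: L = 8; count equal: E = 0; n = 11.
Percentile rank = 100·(8 + 0.5·0)/11 = 100·8/11 = 72.73.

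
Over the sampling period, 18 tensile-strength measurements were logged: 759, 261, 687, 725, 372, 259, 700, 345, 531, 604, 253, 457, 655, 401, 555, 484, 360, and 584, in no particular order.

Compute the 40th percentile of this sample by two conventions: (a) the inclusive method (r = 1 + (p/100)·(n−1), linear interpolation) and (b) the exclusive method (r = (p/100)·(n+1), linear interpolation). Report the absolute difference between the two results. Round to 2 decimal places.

Sorted: 253, 259, 261, 345, 360, 372, 401, 457, 484, 531, 555, 584, 604, 655, 687, 700, 725, 759.
n = 18.
(a) r = 7.8; between ranks 7 (401) and 8 (457): 445.8.
(b) r = 7.6; between ranks 7 (401) and 8 (457): 434.6.
|445.8 − 434.6| = 11.2.

11.20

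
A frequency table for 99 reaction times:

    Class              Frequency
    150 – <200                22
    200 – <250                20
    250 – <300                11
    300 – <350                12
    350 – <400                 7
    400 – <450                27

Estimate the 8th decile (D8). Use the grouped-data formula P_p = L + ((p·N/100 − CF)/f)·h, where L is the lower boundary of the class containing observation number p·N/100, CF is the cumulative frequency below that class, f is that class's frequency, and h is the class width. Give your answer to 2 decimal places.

413.33

N = 99; target position k = 80/100 · 99 = 79.2.
Cumulative frequencies: 22, 42, 53, 65, 72, 99.
Observation 79.2 falls in the class 400 – <450.
L = 400, CF = 72, f = 27, h = 50.
P80 = 400 + ((79.2 − 72)/27)·50 = 400 + 13.3333 = 413.333.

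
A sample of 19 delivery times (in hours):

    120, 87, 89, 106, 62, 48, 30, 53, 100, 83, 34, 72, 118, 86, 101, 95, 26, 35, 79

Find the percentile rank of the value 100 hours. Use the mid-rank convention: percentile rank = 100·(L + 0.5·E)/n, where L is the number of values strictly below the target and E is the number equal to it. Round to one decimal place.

76.3

Sorted: 26, 30, 34, 35, 48, 53, 62, 72, 79, 83, 86, 87, 89, 95, 100, 101, 106, 118, 120.
Count below 100: L = 14; count equal: E = 1; n = 19.
Percentile rank = 100·(14 + 0.5·1)/19 = 100·14.5/19 = 76.32.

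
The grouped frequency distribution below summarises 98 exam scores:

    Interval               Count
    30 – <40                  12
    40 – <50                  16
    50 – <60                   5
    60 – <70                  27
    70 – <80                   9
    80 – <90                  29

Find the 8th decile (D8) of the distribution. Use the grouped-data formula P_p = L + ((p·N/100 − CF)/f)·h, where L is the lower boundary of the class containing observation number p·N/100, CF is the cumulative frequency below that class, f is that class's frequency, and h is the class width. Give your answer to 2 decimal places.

83.24

N = 98; target position k = 80/100 · 98 = 78.4.
Cumulative frequencies: 12, 28, 33, 60, 69, 98.
Observation 78.4 falls in the class 80 – <90.
L = 80, CF = 69, f = 29, h = 10.
P80 = 80 + ((78.4 − 69)/29)·10 = 80 + 3.24138 = 83.2414.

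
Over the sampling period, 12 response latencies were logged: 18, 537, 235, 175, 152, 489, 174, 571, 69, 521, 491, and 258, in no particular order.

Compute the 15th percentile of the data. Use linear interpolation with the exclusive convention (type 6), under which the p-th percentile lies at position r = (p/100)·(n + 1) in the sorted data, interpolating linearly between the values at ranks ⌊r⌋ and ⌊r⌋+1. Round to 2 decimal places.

Sorted: 18, 69, 152, 174, 175, 235, 258, 489, 491, 521, 537, 571.
n = 12.
r = (15/100)·(12 + 1) = 1.95.
Rank 1 is 18 and rank 2 is 69.
Interpolate: 18 + 0.95·(69 − 18) = 18 + 0.95·51 = 66.45.

66.45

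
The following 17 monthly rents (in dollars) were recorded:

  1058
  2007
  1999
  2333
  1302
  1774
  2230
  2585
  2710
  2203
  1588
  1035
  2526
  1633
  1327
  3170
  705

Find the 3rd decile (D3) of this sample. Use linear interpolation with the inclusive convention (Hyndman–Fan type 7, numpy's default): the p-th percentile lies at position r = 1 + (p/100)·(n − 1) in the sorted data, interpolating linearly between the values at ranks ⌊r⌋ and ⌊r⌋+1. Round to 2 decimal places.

1535.80

Sorted: 705, 1035, 1058, 1302, 1327, 1588, 1633, 1774, 1999, 2007, 2203, 2230, 2333, 2526, 2585, 2710, 3170.
n = 17.
r = 1 + (30/100)·(17 − 1) = 1 + 4.8 = 5.8.
Rank 5 is 1327 and rank 6 is 1588.
Interpolate: 1327 + 0.8·(1588 − 1327) = 1327 + 0.8·261 = 1535.8.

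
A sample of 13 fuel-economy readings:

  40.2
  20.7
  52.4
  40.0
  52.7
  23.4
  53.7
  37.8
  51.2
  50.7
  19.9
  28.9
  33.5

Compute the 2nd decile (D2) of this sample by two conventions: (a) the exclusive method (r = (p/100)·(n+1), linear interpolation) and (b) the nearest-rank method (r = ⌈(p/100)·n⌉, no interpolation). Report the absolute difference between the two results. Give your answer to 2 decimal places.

0.54

Sorted: 19.9, 20.7, 23.4, 28.9, 33.5, 37.8, 40.0, 40.2, 50.7, 51.2, 52.4, 52.7, 53.7.
n = 13.
(a) r = 2.8; between ranks 2 (20.7) and 3 (23.4): 22.86.
(b) the nearest-rank method: rank 3 → 23.4.
|22.86 − 23.4| = 0.54.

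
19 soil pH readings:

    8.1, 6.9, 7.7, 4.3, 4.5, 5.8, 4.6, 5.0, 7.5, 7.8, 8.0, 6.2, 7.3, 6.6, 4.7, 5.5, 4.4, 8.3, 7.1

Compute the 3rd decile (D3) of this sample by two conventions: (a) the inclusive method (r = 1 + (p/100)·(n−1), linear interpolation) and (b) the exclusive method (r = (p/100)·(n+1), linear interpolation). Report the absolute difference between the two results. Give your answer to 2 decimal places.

0.20

Sorted: 4.3, 4.4, 4.5, 4.6, 4.7, 5.0, 5.5, 5.8, 6.2, 6.6, 6.9, 7.1, 7.3, 7.5, 7.7, 7.8, 8.0, 8.1, 8.3.
n = 19.
(a) r = 6.4; between ranks 6 (5.0) and 7 (5.5): 5.2.
(b) r = 6 → value at rank 6 = 5.
|5.2 − 5| = 0.2.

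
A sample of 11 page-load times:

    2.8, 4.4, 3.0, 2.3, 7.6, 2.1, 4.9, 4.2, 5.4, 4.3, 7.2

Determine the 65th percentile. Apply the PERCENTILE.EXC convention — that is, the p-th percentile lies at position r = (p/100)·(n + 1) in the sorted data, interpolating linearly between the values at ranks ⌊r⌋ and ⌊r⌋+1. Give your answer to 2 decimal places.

4.80

Sorted: 2.1, 2.3, 2.8, 3.0, 4.2, 4.3, 4.4, 4.9, 5.4, 7.2, 7.6.
n = 11.
r = (65/100)·(11 + 1) = 7.8.
Rank 7 is 4.4 and rank 8 is 4.9.
Interpolate: 4.4 + 0.8·(4.9 − 4.4) = 4.4 + 0.8·0.5 = 4.8.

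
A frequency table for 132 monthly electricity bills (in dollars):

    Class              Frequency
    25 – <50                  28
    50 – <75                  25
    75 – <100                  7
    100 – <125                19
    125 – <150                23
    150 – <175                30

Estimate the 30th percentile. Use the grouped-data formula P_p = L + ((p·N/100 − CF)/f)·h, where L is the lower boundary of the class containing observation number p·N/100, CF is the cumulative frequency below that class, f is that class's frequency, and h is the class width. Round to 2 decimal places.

61.60

N = 132; target position k = 30/100 · 132 = 39.6.
Cumulative frequencies: 28, 53, 60, 79, 102, 132.
Observation 39.6 falls in the class 50 – <75.
L = 50, CF = 28, f = 25, h = 25.
P30 = 50 + ((39.6 − 28)/25)·25 = 50 + 11.6 = 61.6.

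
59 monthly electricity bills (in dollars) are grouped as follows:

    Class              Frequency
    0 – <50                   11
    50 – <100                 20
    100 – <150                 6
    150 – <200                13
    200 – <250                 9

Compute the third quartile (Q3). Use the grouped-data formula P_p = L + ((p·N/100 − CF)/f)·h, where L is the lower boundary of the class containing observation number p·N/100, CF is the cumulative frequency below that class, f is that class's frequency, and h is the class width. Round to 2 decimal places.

N = 59; target position k = 75/100 · 59 = 44.25.
Cumulative frequencies: 11, 31, 37, 50, 59.
Observation 44.25 falls in the class 150 – <200.
L = 150, CF = 37, f = 13, h = 50.
P75 = 150 + ((44.25 − 37)/13)·50 = 150 + 27.8846 = 177.885.

177.88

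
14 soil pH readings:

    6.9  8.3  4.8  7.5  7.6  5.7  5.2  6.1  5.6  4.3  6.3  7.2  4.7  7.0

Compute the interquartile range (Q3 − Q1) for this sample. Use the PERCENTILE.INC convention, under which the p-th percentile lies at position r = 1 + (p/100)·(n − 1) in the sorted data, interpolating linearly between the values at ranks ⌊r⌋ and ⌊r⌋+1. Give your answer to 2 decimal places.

1.85

Sorted: 4.3, 4.7, 4.8, 5.2, 5.6, 5.7, 6.1, 6.3, 6.9, 7.0, 7.2, 7.5, 7.6, 8.3.
n = 14.
P25: r = 4.25; ranks 4–5 are 5.2, 5.6; interpolating gives 5.3.
P75: r = 10.75; ranks 10–11 are 7.0, 7.2; interpolating gives 7.15.
Difference: 7.15 − 5.3 = 1.85.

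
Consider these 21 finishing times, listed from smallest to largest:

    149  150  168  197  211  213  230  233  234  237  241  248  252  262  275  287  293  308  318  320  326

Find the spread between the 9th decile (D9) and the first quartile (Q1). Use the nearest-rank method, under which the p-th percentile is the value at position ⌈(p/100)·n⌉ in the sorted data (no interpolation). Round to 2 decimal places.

105.00

n = 21.
P25: rank ⌈25/100·21⌉ = 6 → 213.
P90: rank ⌈90/100·21⌉ = 19 → 318.
Difference: 318 − 213 = 105.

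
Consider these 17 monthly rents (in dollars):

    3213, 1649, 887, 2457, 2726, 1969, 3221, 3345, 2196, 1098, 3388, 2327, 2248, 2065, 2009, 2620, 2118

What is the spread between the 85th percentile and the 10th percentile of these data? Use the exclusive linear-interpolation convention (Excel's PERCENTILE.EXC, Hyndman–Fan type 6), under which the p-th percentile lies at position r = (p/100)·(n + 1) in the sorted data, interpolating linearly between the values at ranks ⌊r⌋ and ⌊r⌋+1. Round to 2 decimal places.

Sorted: 887, 1098, 1649, 1969, 2009, 2065, 2118, 2196, 2248, 2327, 2457, 2620, 2726, 3213, 3221, 3345, 3388.
n = 17.
P10: r = 1.8; ranks 1–2 are 887, 1098; interpolating gives 1055.8.
P85: r = 15.3; ranks 15–16 are 3221, 3345; interpolating gives 3258.2.
Difference: 3258.2 − 1055.8 = 2202.4.

2202.40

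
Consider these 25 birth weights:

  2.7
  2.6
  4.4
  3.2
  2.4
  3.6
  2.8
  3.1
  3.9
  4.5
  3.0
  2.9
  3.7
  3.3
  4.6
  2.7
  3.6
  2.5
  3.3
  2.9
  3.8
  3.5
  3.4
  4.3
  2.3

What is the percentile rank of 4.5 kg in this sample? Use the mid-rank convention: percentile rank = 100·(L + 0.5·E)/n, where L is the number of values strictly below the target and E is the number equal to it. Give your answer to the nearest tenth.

Sorted: 2.3, 2.4, 2.5, 2.6, 2.7, 2.7, 2.8, 2.9, 2.9, 3.0, 3.1, 3.2, 3.3, 3.3, 3.4, 3.5, 3.6, 3.6, 3.7, 3.8, 3.9, 4.3, 4.4, 4.5, 4.6.
Count below 4.5: L = 23; count equal: E = 1; n = 25.
Percentile rank = 100·(23 + 0.5·1)/25 = 100·23.5/25 = 94.

94.0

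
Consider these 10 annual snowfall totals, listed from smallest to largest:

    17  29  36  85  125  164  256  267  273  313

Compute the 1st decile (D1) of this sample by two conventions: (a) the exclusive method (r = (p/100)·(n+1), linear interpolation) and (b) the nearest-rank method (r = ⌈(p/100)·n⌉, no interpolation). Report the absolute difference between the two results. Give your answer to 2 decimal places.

1.20

n = 10.
(a) r = 1.1; between ranks 1 (17) and 2 (29): 18.2.
(b) the nearest-rank method: rank 1 → 17.
|18.2 − 17| = 1.2.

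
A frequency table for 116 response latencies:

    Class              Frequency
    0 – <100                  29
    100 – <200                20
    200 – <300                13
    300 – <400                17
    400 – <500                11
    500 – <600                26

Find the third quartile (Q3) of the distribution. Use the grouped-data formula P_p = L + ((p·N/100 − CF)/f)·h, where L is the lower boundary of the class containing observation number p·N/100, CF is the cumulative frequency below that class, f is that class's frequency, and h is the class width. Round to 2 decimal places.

N = 116; target position k = 75/100 · 116 = 87.
Cumulative frequencies: 29, 49, 62, 79, 90, 116.
Observation 87 falls in the class 400 – <500.
L = 400, CF = 79, f = 11, h = 100.
P75 = 400 + ((87 − 79)/11)·100 = 400 + 72.7273 = 472.727.

472.73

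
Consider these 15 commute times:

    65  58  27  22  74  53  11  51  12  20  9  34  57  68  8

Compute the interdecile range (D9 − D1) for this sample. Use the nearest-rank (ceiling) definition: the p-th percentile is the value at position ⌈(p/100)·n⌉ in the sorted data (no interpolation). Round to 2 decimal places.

59.00

Sorted: 8, 9, 11, 12, 20, 22, 27, 34, 51, 53, 57, 58, 65, 68, 74.
n = 15.
P10: rank ⌈10/100·15⌉ = 2 → 9.
P90: rank ⌈90/100·15⌉ = 14 → 68.
Difference: 68 − 9 = 59.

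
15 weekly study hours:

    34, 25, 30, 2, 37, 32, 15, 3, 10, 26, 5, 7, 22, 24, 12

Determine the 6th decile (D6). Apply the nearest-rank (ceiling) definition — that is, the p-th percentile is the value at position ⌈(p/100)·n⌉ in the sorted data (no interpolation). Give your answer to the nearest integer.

24

Sorted: 2, 3, 5, 7, 10, 12, 15, 22, 24, 25, 26, 30, 32, 34, 37.
n = 15.
Position = ⌈60/100 · 15⌉ = ⌈9⌉ = 9.
The value at rank 9 is 24.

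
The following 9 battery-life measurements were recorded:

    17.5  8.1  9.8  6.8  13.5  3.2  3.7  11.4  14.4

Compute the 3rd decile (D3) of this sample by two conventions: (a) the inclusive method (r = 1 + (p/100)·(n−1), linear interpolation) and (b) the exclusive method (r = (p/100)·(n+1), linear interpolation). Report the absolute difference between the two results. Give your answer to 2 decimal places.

Sorted: 3.2, 3.7, 6.8, 8.1, 9.8, 11.4, 13.5, 14.4, 17.5.
n = 9.
(a) r = 3.4; between ranks 3 (6.8) and 4 (8.1): 7.32.
(b) r = 3 → value at rank 3 = 6.8.
|7.32 − 6.8| = 0.52.

0.52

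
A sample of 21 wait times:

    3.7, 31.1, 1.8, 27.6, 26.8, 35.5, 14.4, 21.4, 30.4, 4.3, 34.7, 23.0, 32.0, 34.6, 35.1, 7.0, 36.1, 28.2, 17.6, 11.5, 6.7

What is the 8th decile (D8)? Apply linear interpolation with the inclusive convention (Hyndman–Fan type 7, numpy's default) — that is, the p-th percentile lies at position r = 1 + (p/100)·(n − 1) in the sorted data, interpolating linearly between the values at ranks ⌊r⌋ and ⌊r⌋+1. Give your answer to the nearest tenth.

34.6

Sorted: 1.8, 3.7, 4.3, 6.7, 7.0, 11.5, 14.4, 17.6, 21.4, 23.0, 26.8, 27.6, 28.2, 30.4, 31.1, 32.0, 34.6, 34.7, 35.1, 35.5, 36.1.
n = 21.
r = 1 + (80/100)·(21 − 1) = 1 + 16 = 17.
r is an integer, so P80 is the value at rank 17: 34.6.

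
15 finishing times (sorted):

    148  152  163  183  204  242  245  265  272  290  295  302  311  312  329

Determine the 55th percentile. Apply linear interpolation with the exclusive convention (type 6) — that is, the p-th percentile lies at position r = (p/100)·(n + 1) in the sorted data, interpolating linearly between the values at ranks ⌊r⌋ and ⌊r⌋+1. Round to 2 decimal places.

n = 15.
r = (55/100)·(15 + 1) = 8.8.
Rank 8 is 265 and rank 9 is 272.
Interpolate: 265 + 0.8·(272 − 265) = 265 + 0.8·7 = 270.6.

270.60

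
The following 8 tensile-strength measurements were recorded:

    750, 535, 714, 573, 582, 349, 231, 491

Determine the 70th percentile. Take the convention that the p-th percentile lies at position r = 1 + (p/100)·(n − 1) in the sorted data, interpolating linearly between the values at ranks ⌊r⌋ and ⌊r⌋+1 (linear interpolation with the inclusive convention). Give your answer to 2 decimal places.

Sorted: 231, 349, 491, 535, 573, 582, 714, 750.
n = 8.
r = 1 + (70/100)·(8 − 1) = 1 + 4.9 = 5.9.
Rank 5 is 573 and rank 6 is 582.
Interpolate: 573 + 0.9·(582 − 573) = 573 + 0.9·9 = 581.1.

581.10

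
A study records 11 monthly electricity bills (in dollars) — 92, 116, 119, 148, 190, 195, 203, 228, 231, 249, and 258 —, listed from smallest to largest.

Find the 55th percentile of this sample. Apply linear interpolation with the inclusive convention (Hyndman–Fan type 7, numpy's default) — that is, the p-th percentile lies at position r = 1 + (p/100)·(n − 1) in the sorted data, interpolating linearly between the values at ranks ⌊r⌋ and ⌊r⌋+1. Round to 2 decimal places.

n = 11.
r = 1 + (55/100)·(11 − 1) = 1 + 5.5 = 6.5.
Rank 6 is 195 and rank 7 is 203.
Interpolate: 195 + 0.5·(203 − 195) = 195 + 0.5·8 = 199.

199.00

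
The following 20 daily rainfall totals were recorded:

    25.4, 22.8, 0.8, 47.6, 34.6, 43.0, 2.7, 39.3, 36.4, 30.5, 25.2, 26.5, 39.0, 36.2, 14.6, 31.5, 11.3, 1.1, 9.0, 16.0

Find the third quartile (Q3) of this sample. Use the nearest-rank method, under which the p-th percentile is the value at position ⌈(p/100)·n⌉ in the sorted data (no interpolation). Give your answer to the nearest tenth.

36.2

Sorted: 0.8, 1.1, 2.7, 9.0, 11.3, 14.6, 16.0, 22.8, 25.2, 25.4, 26.5, 30.5, 31.5, 34.6, 36.2, 36.4, 39.0, 39.3, 43.0, 47.6.
n = 20.
Position = ⌈75/100 · 20⌉ = ⌈15⌉ = 15.
The value at rank 15 is 36.2.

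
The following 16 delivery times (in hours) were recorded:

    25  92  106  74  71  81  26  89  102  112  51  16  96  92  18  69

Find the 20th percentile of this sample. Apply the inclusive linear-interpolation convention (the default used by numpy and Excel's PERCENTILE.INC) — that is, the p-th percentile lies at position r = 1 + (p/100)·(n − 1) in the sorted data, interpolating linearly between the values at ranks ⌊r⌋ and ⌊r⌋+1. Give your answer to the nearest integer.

Sorted: 16, 18, 25, 26, 51, 69, 71, 74, 81, 89, 92, 92, 96, 102, 106, 112.
n = 16.
r = 1 + (20/100)·(16 − 1) = 1 + 3 = 4.
r is an integer, so P20 is the value at rank 4: 26.

26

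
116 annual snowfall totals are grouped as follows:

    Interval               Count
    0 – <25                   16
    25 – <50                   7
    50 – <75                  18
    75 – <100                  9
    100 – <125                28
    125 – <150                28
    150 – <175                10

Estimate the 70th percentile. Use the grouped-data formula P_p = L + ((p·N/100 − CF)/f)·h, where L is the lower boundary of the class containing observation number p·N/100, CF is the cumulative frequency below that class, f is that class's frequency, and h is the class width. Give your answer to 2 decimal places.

N = 116; target position k = 70/100 · 116 = 81.2.
Cumulative frequencies: 16, 23, 41, 50, 78, 106, 116.
Observation 81.2 falls in the class 125 – <150.
L = 125, CF = 78, f = 28, h = 25.
P70 = 125 + ((81.2 − 78)/28)·25 = 125 + 2.85714 = 127.857.

127.86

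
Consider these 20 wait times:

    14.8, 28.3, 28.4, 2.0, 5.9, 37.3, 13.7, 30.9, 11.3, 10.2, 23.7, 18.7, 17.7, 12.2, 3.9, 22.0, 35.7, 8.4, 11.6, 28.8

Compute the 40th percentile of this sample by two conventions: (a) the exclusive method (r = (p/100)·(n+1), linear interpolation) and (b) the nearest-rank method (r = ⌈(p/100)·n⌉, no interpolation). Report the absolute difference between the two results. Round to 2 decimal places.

0.60

Sorted: 2.0, 3.9, 5.9, 8.4, 10.2, 11.3, 11.6, 12.2, 13.7, 14.8, 17.7, 18.7, 22.0, 23.7, 28.3, 28.4, 28.8, 30.9, 35.7, 37.3.
n = 20.
(a) r = 8.4; between ranks 8 (12.2) and 9 (13.7): 12.8.
(b) the nearest-rank method: rank 8 → 12.2.
|12.8 − 12.2| = 0.6.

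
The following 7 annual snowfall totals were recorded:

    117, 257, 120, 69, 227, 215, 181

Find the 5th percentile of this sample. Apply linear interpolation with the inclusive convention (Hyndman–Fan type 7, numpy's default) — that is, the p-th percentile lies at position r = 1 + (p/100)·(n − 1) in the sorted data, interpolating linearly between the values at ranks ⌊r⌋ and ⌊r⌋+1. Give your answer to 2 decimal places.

Sorted: 69, 117, 120, 181, 215, 227, 257.
n = 7.
r = 1 + (5/100)·(7 − 1) = 1 + 0.3 = 1.3.
Rank 1 is 69 and rank 2 is 117.
Interpolate: 69 + 0.3·(117 − 69) = 69 + 0.3·48 = 83.4.

83.40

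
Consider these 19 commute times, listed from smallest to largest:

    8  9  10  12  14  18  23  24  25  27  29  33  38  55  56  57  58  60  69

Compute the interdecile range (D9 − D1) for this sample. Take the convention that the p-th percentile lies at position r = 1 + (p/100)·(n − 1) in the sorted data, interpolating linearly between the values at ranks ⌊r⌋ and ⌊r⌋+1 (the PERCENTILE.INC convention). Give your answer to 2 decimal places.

n = 19.
P10: r = 2.8; ranks 2–3 are 9, 10; interpolating gives 9.8.
P90: r = 17.2; ranks 17–18 are 58, 60; interpolating gives 58.4.
Difference: 58.4 − 9.8 = 48.6.

48.60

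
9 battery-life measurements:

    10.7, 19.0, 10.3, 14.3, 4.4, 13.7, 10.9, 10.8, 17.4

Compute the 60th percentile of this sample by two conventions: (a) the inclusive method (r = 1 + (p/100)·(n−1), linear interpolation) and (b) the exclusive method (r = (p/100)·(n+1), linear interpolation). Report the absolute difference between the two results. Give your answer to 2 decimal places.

0.56

Sorted: 4.4, 10.3, 10.7, 10.8, 10.9, 13.7, 14.3, 17.4, 19.0.
n = 9.
(a) r = 5.8; between ranks 5 (10.9) and 6 (13.7): 13.14.
(b) r = 6 → value at rank 6 = 13.7.
|13.14 − 13.7| = 0.56.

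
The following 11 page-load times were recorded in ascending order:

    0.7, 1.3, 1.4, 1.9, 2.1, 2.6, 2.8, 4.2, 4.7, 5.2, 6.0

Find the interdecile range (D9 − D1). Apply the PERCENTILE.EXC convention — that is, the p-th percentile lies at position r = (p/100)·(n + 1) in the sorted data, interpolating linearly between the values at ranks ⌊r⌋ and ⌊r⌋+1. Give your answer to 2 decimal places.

5.02

n = 11.
P10: r = 1.2; ranks 1–2 are 0.7, 1.3; interpolating gives 0.82.
P90: r = 10.8; ranks 10–11 are 5.2, 6.0; interpolating gives 5.84.
Difference: 5.84 − 0.82 = 5.02.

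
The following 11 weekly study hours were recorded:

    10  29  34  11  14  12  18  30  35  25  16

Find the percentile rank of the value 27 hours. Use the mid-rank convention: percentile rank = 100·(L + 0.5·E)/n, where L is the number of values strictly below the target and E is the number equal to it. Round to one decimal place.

63.6

Sorted: 10, 11, 12, 14, 16, 18, 25, 29, 30, 34, 35.
Count below 27: L = 7; count equal: E = 0; n = 11.
Percentile rank = 100·(7 + 0.5·0)/11 = 100·7/11 = 63.64.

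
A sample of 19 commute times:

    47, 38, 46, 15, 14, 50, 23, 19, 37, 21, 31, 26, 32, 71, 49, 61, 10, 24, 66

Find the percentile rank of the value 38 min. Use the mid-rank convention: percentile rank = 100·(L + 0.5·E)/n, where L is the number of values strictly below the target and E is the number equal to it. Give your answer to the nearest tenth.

Sorted: 10, 14, 15, 19, 21, 23, 24, 26, 31, 32, 37, 38, 46, 47, 49, 50, 61, 66, 71.
Count below 38: L = 11; count equal: E = 1; n = 19.
Percentile rank = 100·(11 + 0.5·1)/19 = 100·11.5/19 = 60.53.

60.5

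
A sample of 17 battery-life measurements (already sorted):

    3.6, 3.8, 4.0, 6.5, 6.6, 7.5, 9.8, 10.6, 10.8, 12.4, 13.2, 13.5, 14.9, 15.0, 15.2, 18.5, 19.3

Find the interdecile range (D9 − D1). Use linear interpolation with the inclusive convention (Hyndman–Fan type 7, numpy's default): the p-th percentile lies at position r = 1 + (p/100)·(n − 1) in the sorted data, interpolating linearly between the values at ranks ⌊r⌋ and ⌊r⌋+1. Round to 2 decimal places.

n = 17.
P10: r = 2.6; ranks 2–3 are 3.8, 4.0; interpolating gives 3.92.
P90: r = 15.4; ranks 15–16 are 15.2, 18.5; interpolating gives 16.52.
Difference: 16.52 − 3.92 = 12.6.

12.60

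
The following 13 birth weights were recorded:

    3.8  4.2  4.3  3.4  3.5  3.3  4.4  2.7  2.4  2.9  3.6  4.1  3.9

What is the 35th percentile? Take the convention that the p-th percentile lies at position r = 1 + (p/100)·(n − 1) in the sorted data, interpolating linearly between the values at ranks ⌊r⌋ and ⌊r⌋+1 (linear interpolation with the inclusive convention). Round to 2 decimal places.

Sorted: 2.4, 2.7, 2.9, 3.3, 3.4, 3.5, 3.6, 3.8, 3.9, 4.1, 4.2, 4.3, 4.4.
n = 13.
r = 1 + (35/100)·(13 − 1) = 1 + 4.2 = 5.2.
Rank 5 is 3.4 and rank 6 is 3.5.
Interpolate: 3.4 + 0.2·(3.5 − 3.4) = 3.4 + 0.2·0.1 = 3.42.

3.42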